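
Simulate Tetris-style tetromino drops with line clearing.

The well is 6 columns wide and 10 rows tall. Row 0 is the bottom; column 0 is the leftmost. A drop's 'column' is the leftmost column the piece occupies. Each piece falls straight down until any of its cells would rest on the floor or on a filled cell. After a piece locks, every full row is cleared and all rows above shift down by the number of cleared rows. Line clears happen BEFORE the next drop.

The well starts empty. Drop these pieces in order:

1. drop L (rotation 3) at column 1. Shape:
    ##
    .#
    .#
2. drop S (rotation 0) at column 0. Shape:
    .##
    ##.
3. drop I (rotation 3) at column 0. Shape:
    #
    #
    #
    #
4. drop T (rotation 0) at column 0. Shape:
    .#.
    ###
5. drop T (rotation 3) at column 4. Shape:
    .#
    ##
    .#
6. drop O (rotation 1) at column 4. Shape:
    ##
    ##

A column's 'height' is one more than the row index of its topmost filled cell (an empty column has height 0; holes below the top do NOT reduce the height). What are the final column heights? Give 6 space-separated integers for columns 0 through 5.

Answer: 9 10 9 0 5 5

Derivation:
Drop 1: L rot3 at col 1 lands with bottom-row=0; cleared 0 line(s) (total 0); column heights now [0 3 3 0 0 0], max=3
Drop 2: S rot0 at col 0 lands with bottom-row=3; cleared 0 line(s) (total 0); column heights now [4 5 5 0 0 0], max=5
Drop 3: I rot3 at col 0 lands with bottom-row=4; cleared 0 line(s) (total 0); column heights now [8 5 5 0 0 0], max=8
Drop 4: T rot0 at col 0 lands with bottom-row=8; cleared 0 line(s) (total 0); column heights now [9 10 9 0 0 0], max=10
Drop 5: T rot3 at col 4 lands with bottom-row=0; cleared 0 line(s) (total 0); column heights now [9 10 9 0 2 3], max=10
Drop 6: O rot1 at col 4 lands with bottom-row=3; cleared 0 line(s) (total 0); column heights now [9 10 9 0 5 5], max=10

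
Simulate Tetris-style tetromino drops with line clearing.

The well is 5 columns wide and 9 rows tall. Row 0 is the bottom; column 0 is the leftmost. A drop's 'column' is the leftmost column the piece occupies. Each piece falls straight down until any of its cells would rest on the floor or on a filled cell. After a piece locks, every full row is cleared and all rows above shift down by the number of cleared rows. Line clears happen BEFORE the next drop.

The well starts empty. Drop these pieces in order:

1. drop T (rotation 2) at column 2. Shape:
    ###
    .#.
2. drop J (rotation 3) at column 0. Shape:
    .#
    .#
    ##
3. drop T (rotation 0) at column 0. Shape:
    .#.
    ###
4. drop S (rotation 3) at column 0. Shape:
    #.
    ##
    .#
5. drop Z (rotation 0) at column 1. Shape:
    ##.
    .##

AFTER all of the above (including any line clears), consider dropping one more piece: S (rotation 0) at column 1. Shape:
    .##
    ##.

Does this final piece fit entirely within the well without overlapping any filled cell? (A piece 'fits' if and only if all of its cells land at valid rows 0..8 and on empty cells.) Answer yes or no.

Answer: no

Derivation:
Drop 1: T rot2 at col 2 lands with bottom-row=0; cleared 0 line(s) (total 0); column heights now [0 0 2 2 2], max=2
Drop 2: J rot3 at col 0 lands with bottom-row=0; cleared 0 line(s) (total 0); column heights now [1 3 2 2 2], max=3
Drop 3: T rot0 at col 0 lands with bottom-row=3; cleared 0 line(s) (total 0); column heights now [4 5 4 2 2], max=5
Drop 4: S rot3 at col 0 lands with bottom-row=5; cleared 0 line(s) (total 0); column heights now [8 7 4 2 2], max=8
Drop 5: Z rot0 at col 1 lands with bottom-row=6; cleared 0 line(s) (total 0); column heights now [8 8 8 7 2], max=8
Test piece S rot0 at col 1 (width 3): heights before test = [8 8 8 7 2]; fits = False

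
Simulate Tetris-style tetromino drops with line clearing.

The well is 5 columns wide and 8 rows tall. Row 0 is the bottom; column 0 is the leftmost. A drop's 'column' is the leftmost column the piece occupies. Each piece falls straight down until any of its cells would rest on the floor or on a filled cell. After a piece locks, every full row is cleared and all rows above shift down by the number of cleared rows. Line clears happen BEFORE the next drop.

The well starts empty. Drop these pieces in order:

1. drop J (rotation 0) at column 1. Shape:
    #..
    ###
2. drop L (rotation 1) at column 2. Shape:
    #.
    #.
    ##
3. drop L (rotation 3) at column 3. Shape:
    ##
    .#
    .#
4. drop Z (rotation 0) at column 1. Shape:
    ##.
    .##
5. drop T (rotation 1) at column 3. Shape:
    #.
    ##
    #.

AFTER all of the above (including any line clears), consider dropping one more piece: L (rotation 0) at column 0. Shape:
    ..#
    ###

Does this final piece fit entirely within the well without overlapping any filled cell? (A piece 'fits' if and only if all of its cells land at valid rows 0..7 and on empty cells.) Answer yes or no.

Answer: yes

Derivation:
Drop 1: J rot0 at col 1 lands with bottom-row=0; cleared 0 line(s) (total 0); column heights now [0 2 1 1 0], max=2
Drop 2: L rot1 at col 2 lands with bottom-row=1; cleared 0 line(s) (total 0); column heights now [0 2 4 2 0], max=4
Drop 3: L rot3 at col 3 lands with bottom-row=0; cleared 0 line(s) (total 0); column heights now [0 2 4 3 3], max=4
Drop 4: Z rot0 at col 1 lands with bottom-row=4; cleared 0 line(s) (total 0); column heights now [0 6 6 5 3], max=6
Drop 5: T rot1 at col 3 lands with bottom-row=5; cleared 0 line(s) (total 0); column heights now [0 6 6 8 7], max=8
Test piece L rot0 at col 0 (width 3): heights before test = [0 6 6 8 7]; fits = True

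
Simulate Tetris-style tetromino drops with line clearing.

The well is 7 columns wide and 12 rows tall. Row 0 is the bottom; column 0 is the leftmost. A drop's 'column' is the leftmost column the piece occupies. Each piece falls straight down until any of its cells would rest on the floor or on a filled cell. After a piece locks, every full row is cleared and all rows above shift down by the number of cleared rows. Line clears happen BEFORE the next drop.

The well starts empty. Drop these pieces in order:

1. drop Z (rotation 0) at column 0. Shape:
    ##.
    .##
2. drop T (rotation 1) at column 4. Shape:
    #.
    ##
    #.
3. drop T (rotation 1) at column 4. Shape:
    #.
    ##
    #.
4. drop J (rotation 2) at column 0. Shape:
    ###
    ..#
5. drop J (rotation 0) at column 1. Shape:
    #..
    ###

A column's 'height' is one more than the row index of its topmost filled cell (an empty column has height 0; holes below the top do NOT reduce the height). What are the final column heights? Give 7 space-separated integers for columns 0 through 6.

Answer: 3 5 4 4 6 5 0

Derivation:
Drop 1: Z rot0 at col 0 lands with bottom-row=0; cleared 0 line(s) (total 0); column heights now [2 2 1 0 0 0 0], max=2
Drop 2: T rot1 at col 4 lands with bottom-row=0; cleared 0 line(s) (total 0); column heights now [2 2 1 0 3 2 0], max=3
Drop 3: T rot1 at col 4 lands with bottom-row=3; cleared 0 line(s) (total 0); column heights now [2 2 1 0 6 5 0], max=6
Drop 4: J rot2 at col 0 lands with bottom-row=1; cleared 0 line(s) (total 0); column heights now [3 3 3 0 6 5 0], max=6
Drop 5: J rot0 at col 1 lands with bottom-row=3; cleared 0 line(s) (total 0); column heights now [3 5 4 4 6 5 0], max=6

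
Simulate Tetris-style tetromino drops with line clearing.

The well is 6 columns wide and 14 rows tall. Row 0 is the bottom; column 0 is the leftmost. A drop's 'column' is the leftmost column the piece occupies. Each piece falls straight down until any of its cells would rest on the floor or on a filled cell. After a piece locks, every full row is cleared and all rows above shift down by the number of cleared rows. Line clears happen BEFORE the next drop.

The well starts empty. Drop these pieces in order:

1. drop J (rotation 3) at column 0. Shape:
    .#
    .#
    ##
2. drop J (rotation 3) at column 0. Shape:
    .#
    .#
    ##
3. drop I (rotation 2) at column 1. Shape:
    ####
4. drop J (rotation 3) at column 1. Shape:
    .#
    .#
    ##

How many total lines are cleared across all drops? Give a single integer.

Drop 1: J rot3 at col 0 lands with bottom-row=0; cleared 0 line(s) (total 0); column heights now [1 3 0 0 0 0], max=3
Drop 2: J rot3 at col 0 lands with bottom-row=3; cleared 0 line(s) (total 0); column heights now [4 6 0 0 0 0], max=6
Drop 3: I rot2 at col 1 lands with bottom-row=6; cleared 0 line(s) (total 0); column heights now [4 7 7 7 7 0], max=7
Drop 4: J rot3 at col 1 lands with bottom-row=7; cleared 0 line(s) (total 0); column heights now [4 8 10 7 7 0], max=10

Answer: 0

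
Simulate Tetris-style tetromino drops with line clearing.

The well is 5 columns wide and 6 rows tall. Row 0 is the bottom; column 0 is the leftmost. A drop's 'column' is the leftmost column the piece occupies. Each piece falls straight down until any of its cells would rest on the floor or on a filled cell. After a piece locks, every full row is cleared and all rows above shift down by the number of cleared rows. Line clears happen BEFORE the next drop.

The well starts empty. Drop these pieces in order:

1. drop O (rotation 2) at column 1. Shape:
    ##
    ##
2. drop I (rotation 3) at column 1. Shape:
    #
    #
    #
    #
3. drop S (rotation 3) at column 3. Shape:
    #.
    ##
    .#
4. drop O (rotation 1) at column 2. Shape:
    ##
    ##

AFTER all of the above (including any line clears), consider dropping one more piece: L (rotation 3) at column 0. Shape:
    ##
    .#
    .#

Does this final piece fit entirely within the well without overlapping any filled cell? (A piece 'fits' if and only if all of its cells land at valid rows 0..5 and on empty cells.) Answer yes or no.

Drop 1: O rot2 at col 1 lands with bottom-row=0; cleared 0 line(s) (total 0); column heights now [0 2 2 0 0], max=2
Drop 2: I rot3 at col 1 lands with bottom-row=2; cleared 0 line(s) (total 0); column heights now [0 6 2 0 0], max=6
Drop 3: S rot3 at col 3 lands with bottom-row=0; cleared 0 line(s) (total 0); column heights now [0 6 2 3 2], max=6
Drop 4: O rot1 at col 2 lands with bottom-row=3; cleared 0 line(s) (total 0); column heights now [0 6 5 5 2], max=6
Test piece L rot3 at col 0 (width 2): heights before test = [0 6 5 5 2]; fits = False

Answer: no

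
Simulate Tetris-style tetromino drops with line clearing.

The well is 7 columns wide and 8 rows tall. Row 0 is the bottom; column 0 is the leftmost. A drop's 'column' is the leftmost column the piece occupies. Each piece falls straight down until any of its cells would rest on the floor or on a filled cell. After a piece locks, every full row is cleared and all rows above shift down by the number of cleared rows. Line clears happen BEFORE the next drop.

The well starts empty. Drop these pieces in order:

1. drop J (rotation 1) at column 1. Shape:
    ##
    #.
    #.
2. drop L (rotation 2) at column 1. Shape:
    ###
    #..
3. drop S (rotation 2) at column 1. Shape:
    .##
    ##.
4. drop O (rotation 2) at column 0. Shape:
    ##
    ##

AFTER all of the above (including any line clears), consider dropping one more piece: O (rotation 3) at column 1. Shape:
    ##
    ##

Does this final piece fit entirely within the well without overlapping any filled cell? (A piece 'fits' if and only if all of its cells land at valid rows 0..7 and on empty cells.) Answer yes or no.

Drop 1: J rot1 at col 1 lands with bottom-row=0; cleared 0 line(s) (total 0); column heights now [0 3 3 0 0 0 0], max=3
Drop 2: L rot2 at col 1 lands with bottom-row=3; cleared 0 line(s) (total 0); column heights now [0 5 5 5 0 0 0], max=5
Drop 3: S rot2 at col 1 lands with bottom-row=5; cleared 0 line(s) (total 0); column heights now [0 6 7 7 0 0 0], max=7
Drop 4: O rot2 at col 0 lands with bottom-row=6; cleared 0 line(s) (total 0); column heights now [8 8 7 7 0 0 0], max=8
Test piece O rot3 at col 1 (width 2): heights before test = [8 8 7 7 0 0 0]; fits = False

Answer: no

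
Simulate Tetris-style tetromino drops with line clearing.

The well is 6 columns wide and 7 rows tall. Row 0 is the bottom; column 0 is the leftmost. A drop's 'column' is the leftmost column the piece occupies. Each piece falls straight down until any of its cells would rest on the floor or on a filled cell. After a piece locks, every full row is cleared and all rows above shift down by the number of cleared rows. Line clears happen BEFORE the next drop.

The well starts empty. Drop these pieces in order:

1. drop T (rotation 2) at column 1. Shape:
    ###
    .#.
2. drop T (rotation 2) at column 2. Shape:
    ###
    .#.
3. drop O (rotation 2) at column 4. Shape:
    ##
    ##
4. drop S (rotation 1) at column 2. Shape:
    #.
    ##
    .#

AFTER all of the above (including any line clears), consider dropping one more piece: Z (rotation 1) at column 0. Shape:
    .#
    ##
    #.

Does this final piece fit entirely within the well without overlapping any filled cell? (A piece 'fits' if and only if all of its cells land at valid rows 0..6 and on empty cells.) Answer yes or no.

Answer: yes

Derivation:
Drop 1: T rot2 at col 1 lands with bottom-row=0; cleared 0 line(s) (total 0); column heights now [0 2 2 2 0 0], max=2
Drop 2: T rot2 at col 2 lands with bottom-row=2; cleared 0 line(s) (total 0); column heights now [0 2 4 4 4 0], max=4
Drop 3: O rot2 at col 4 lands with bottom-row=4; cleared 0 line(s) (total 0); column heights now [0 2 4 4 6 6], max=6
Drop 4: S rot1 at col 2 lands with bottom-row=4; cleared 0 line(s) (total 0); column heights now [0 2 7 6 6 6], max=7
Test piece Z rot1 at col 0 (width 2): heights before test = [0 2 7 6 6 6]; fits = True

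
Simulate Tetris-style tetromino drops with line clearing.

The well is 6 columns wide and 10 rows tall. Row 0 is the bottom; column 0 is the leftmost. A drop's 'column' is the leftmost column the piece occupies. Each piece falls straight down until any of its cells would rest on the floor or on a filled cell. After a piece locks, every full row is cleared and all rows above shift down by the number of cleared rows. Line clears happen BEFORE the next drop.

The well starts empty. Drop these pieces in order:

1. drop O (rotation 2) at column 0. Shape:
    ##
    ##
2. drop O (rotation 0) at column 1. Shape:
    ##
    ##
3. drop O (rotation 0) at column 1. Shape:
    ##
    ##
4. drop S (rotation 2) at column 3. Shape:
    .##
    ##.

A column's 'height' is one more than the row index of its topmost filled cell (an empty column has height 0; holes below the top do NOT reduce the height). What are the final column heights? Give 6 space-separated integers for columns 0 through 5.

Drop 1: O rot2 at col 0 lands with bottom-row=0; cleared 0 line(s) (total 0); column heights now [2 2 0 0 0 0], max=2
Drop 2: O rot0 at col 1 lands with bottom-row=2; cleared 0 line(s) (total 0); column heights now [2 4 4 0 0 0], max=4
Drop 3: O rot0 at col 1 lands with bottom-row=4; cleared 0 line(s) (total 0); column heights now [2 6 6 0 0 0], max=6
Drop 4: S rot2 at col 3 lands with bottom-row=0; cleared 0 line(s) (total 0); column heights now [2 6 6 1 2 2], max=6

Answer: 2 6 6 1 2 2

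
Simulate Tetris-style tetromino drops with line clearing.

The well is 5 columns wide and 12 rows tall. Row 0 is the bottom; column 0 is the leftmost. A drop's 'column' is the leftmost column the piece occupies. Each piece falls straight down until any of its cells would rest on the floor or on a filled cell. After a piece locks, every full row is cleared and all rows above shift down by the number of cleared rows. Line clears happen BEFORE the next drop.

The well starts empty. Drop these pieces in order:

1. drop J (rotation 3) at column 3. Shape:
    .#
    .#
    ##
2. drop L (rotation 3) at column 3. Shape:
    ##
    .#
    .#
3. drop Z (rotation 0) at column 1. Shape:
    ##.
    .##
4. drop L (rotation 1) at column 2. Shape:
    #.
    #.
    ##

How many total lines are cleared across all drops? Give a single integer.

Drop 1: J rot3 at col 3 lands with bottom-row=0; cleared 0 line(s) (total 0); column heights now [0 0 0 1 3], max=3
Drop 2: L rot3 at col 3 lands with bottom-row=3; cleared 0 line(s) (total 0); column heights now [0 0 0 6 6], max=6
Drop 3: Z rot0 at col 1 lands with bottom-row=6; cleared 0 line(s) (total 0); column heights now [0 8 8 7 6], max=8
Drop 4: L rot1 at col 2 lands with bottom-row=8; cleared 0 line(s) (total 0); column heights now [0 8 11 9 6], max=11

Answer: 0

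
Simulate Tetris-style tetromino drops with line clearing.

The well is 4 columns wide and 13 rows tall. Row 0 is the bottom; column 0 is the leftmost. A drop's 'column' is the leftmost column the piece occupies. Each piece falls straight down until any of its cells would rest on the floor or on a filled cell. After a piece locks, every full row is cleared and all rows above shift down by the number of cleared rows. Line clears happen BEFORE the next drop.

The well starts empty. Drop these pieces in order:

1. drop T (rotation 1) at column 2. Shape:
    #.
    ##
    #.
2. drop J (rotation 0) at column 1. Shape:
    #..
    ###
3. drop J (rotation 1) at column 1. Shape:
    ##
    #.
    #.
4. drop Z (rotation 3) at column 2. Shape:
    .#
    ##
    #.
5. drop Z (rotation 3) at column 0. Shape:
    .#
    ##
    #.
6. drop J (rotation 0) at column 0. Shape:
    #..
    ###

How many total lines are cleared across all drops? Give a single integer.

Drop 1: T rot1 at col 2 lands with bottom-row=0; cleared 0 line(s) (total 0); column heights now [0 0 3 2], max=3
Drop 2: J rot0 at col 1 lands with bottom-row=3; cleared 0 line(s) (total 0); column heights now [0 5 4 4], max=5
Drop 3: J rot1 at col 1 lands with bottom-row=5; cleared 0 line(s) (total 0); column heights now [0 8 8 4], max=8
Drop 4: Z rot3 at col 2 lands with bottom-row=8; cleared 0 line(s) (total 0); column heights now [0 8 10 11], max=11
Drop 5: Z rot3 at col 0 lands with bottom-row=7; cleared 0 line(s) (total 0); column heights now [9 10 10 11], max=11
Drop 6: J rot0 at col 0 lands with bottom-row=10; cleared 1 line(s) (total 1); column heights now [11 10 10 10], max=11

Answer: 1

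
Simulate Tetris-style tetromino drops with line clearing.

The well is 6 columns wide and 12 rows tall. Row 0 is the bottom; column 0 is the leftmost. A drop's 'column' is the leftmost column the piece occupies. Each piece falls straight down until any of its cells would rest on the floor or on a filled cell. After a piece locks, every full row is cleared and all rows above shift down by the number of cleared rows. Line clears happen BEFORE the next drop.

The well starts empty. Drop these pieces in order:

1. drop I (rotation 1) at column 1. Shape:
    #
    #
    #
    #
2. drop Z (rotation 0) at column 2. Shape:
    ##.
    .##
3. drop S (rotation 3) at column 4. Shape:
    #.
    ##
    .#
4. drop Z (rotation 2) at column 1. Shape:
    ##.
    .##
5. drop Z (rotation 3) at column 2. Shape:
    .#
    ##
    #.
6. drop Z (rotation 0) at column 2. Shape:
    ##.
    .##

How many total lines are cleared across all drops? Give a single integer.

Answer: 0

Derivation:
Drop 1: I rot1 at col 1 lands with bottom-row=0; cleared 0 line(s) (total 0); column heights now [0 4 0 0 0 0], max=4
Drop 2: Z rot0 at col 2 lands with bottom-row=0; cleared 0 line(s) (total 0); column heights now [0 4 2 2 1 0], max=4
Drop 3: S rot3 at col 4 lands with bottom-row=0; cleared 0 line(s) (total 0); column heights now [0 4 2 2 3 2], max=4
Drop 4: Z rot2 at col 1 lands with bottom-row=3; cleared 0 line(s) (total 0); column heights now [0 5 5 4 3 2], max=5
Drop 5: Z rot3 at col 2 lands with bottom-row=5; cleared 0 line(s) (total 0); column heights now [0 5 7 8 3 2], max=8
Drop 6: Z rot0 at col 2 lands with bottom-row=8; cleared 0 line(s) (total 0); column heights now [0 5 10 10 9 2], max=10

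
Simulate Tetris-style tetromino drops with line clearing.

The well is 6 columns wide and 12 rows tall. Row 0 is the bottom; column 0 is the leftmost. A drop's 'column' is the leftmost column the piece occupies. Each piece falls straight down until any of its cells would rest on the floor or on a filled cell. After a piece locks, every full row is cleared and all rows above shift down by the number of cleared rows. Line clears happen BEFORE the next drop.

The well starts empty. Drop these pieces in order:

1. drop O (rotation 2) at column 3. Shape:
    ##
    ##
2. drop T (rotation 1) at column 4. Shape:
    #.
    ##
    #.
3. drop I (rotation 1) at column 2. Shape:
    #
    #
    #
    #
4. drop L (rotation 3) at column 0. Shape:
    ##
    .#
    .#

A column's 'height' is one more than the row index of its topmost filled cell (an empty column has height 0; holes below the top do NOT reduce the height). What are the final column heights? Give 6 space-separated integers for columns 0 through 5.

Answer: 3 3 4 2 5 4

Derivation:
Drop 1: O rot2 at col 3 lands with bottom-row=0; cleared 0 line(s) (total 0); column heights now [0 0 0 2 2 0], max=2
Drop 2: T rot1 at col 4 lands with bottom-row=2; cleared 0 line(s) (total 0); column heights now [0 0 0 2 5 4], max=5
Drop 3: I rot1 at col 2 lands with bottom-row=0; cleared 0 line(s) (total 0); column heights now [0 0 4 2 5 4], max=5
Drop 4: L rot3 at col 0 lands with bottom-row=0; cleared 0 line(s) (total 0); column heights now [3 3 4 2 5 4], max=5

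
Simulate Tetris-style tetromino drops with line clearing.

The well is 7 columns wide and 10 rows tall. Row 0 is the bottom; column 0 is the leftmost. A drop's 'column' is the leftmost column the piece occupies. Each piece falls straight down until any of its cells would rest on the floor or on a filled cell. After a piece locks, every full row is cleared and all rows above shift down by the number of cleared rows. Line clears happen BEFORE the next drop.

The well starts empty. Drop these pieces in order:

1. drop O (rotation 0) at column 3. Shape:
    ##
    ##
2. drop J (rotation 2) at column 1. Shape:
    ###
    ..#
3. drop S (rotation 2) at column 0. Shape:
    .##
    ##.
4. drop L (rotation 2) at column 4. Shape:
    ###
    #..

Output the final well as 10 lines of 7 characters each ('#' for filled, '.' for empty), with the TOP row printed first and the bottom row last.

Drop 1: O rot0 at col 3 lands with bottom-row=0; cleared 0 line(s) (total 0); column heights now [0 0 0 2 2 0 0], max=2
Drop 2: J rot2 at col 1 lands with bottom-row=2; cleared 0 line(s) (total 0); column heights now [0 4 4 4 2 0 0], max=4
Drop 3: S rot2 at col 0 lands with bottom-row=4; cleared 0 line(s) (total 0); column heights now [5 6 6 4 2 0 0], max=6
Drop 4: L rot2 at col 4 lands with bottom-row=2; cleared 0 line(s) (total 0); column heights now [5 6 6 4 4 4 4], max=6

Answer: .......
.......
.......
.......
.##....
##.....
.######
...##..
...##..
...##..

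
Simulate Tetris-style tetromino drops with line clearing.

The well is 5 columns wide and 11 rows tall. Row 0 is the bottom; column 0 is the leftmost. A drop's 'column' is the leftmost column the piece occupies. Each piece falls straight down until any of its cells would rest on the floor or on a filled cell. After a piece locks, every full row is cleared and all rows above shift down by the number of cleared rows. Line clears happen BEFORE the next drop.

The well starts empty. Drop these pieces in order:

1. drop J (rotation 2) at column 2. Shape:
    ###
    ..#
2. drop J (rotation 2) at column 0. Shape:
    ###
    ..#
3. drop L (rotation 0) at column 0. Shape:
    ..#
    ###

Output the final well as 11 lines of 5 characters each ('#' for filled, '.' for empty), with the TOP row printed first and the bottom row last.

Answer: .....
.....
.....
.....
.....
..#..
###..
###..
..#..
..###
....#

Derivation:
Drop 1: J rot2 at col 2 lands with bottom-row=0; cleared 0 line(s) (total 0); column heights now [0 0 2 2 2], max=2
Drop 2: J rot2 at col 0 lands with bottom-row=2; cleared 0 line(s) (total 0); column heights now [4 4 4 2 2], max=4
Drop 3: L rot0 at col 0 lands with bottom-row=4; cleared 0 line(s) (total 0); column heights now [5 5 6 2 2], max=6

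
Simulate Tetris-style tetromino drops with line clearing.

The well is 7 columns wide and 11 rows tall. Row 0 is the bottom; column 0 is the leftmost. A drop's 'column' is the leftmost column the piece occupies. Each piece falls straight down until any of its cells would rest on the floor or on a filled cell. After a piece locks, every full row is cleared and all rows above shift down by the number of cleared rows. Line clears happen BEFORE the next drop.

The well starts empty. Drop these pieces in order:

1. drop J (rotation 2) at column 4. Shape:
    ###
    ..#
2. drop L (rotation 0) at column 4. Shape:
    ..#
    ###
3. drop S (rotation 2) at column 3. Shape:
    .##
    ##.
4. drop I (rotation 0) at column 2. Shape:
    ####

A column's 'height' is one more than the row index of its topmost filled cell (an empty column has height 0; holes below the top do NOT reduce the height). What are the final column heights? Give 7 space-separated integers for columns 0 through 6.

Drop 1: J rot2 at col 4 lands with bottom-row=0; cleared 0 line(s) (total 0); column heights now [0 0 0 0 2 2 2], max=2
Drop 2: L rot0 at col 4 lands with bottom-row=2; cleared 0 line(s) (total 0); column heights now [0 0 0 0 3 3 4], max=4
Drop 3: S rot2 at col 3 lands with bottom-row=3; cleared 0 line(s) (total 0); column heights now [0 0 0 4 5 5 4], max=5
Drop 4: I rot0 at col 2 lands with bottom-row=5; cleared 0 line(s) (total 0); column heights now [0 0 6 6 6 6 4], max=6

Answer: 0 0 6 6 6 6 4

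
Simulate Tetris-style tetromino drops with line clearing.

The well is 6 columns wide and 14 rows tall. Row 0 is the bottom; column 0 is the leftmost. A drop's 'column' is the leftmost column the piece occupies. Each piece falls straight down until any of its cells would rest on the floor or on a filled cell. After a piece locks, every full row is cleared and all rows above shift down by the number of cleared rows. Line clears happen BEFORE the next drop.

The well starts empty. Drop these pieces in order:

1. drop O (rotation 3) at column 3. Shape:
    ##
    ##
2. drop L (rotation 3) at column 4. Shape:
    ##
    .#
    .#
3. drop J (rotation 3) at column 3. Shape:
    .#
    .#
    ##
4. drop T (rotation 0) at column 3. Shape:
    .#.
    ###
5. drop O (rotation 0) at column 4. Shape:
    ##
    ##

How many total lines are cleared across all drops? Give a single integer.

Drop 1: O rot3 at col 3 lands with bottom-row=0; cleared 0 line(s) (total 0); column heights now [0 0 0 2 2 0], max=2
Drop 2: L rot3 at col 4 lands with bottom-row=0; cleared 0 line(s) (total 0); column heights now [0 0 0 2 3 3], max=3
Drop 3: J rot3 at col 3 lands with bottom-row=3; cleared 0 line(s) (total 0); column heights now [0 0 0 4 6 3], max=6
Drop 4: T rot0 at col 3 lands with bottom-row=6; cleared 0 line(s) (total 0); column heights now [0 0 0 7 8 7], max=8
Drop 5: O rot0 at col 4 lands with bottom-row=8; cleared 0 line(s) (total 0); column heights now [0 0 0 7 10 10], max=10

Answer: 0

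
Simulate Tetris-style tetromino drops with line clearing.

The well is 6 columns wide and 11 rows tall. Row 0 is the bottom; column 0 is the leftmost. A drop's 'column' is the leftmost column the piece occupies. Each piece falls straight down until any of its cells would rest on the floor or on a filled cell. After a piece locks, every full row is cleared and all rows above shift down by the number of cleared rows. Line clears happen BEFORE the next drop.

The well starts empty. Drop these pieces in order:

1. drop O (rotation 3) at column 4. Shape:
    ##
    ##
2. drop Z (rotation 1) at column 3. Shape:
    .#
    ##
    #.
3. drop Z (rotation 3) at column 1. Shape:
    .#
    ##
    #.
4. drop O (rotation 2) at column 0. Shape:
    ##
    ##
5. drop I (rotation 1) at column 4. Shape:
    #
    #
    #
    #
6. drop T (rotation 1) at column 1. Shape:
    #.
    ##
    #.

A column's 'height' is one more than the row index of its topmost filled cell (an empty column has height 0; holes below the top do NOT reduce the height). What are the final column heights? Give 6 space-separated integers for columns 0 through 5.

Drop 1: O rot3 at col 4 lands with bottom-row=0; cleared 0 line(s) (total 0); column heights now [0 0 0 0 2 2], max=2
Drop 2: Z rot1 at col 3 lands with bottom-row=1; cleared 0 line(s) (total 0); column heights now [0 0 0 3 4 2], max=4
Drop 3: Z rot3 at col 1 lands with bottom-row=0; cleared 0 line(s) (total 0); column heights now [0 2 3 3 4 2], max=4
Drop 4: O rot2 at col 0 lands with bottom-row=2; cleared 0 line(s) (total 0); column heights now [4 4 3 3 4 2], max=4
Drop 5: I rot1 at col 4 lands with bottom-row=4; cleared 0 line(s) (total 0); column heights now [4 4 3 3 8 2], max=8
Drop 6: T rot1 at col 1 lands with bottom-row=4; cleared 0 line(s) (total 0); column heights now [4 7 6 3 8 2], max=8

Answer: 4 7 6 3 8 2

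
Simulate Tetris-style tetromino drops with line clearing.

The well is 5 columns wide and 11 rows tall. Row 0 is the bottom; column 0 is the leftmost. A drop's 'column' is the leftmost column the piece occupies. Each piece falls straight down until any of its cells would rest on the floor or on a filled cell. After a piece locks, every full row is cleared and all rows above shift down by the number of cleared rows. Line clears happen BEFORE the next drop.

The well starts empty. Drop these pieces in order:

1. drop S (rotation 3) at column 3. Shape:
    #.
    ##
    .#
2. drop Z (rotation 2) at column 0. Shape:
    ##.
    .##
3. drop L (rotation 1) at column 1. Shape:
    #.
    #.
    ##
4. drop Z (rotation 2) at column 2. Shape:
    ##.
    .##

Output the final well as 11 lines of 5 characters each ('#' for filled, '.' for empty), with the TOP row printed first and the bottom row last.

Drop 1: S rot3 at col 3 lands with bottom-row=0; cleared 0 line(s) (total 0); column heights now [0 0 0 3 2], max=3
Drop 2: Z rot2 at col 0 lands with bottom-row=0; cleared 0 line(s) (total 0); column heights now [2 2 1 3 2], max=3
Drop 3: L rot1 at col 1 lands with bottom-row=2; cleared 0 line(s) (total 0); column heights now [2 5 3 3 2], max=5
Drop 4: Z rot2 at col 2 lands with bottom-row=3; cleared 0 line(s) (total 0); column heights now [2 5 5 5 4], max=5

Answer: .....
.....
.....
.....
.....
.....
.###.
.#.##
.###.
##.##
.##.#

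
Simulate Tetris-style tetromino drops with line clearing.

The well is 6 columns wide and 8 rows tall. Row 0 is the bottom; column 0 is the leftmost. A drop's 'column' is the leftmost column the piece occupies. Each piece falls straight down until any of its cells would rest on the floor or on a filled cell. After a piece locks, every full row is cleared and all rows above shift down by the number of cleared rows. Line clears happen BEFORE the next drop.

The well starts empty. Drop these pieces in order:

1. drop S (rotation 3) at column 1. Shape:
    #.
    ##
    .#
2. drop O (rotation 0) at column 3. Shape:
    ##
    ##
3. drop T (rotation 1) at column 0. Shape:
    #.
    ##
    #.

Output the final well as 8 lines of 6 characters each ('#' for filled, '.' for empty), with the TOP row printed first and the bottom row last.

Drop 1: S rot3 at col 1 lands with bottom-row=0; cleared 0 line(s) (total 0); column heights now [0 3 2 0 0 0], max=3
Drop 2: O rot0 at col 3 lands with bottom-row=0; cleared 0 line(s) (total 0); column heights now [0 3 2 2 2 0], max=3
Drop 3: T rot1 at col 0 lands with bottom-row=2; cleared 0 line(s) (total 0); column heights now [5 4 2 2 2 0], max=5

Answer: ......
......
......
#.....
##....
##....
.####.
..###.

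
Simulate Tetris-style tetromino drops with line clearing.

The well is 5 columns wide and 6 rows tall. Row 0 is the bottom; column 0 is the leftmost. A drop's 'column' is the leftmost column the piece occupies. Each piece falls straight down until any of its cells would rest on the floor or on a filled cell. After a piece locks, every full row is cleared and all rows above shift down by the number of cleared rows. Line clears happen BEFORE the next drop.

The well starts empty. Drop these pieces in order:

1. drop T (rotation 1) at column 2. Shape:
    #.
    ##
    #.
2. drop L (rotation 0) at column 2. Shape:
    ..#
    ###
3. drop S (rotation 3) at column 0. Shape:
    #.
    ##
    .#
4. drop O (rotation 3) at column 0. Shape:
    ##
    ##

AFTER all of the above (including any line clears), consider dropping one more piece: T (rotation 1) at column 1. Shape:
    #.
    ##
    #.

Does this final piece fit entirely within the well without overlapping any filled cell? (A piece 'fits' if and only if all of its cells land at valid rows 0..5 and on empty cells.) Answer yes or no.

Answer: no

Derivation:
Drop 1: T rot1 at col 2 lands with bottom-row=0; cleared 0 line(s) (total 0); column heights now [0 0 3 2 0], max=3
Drop 2: L rot0 at col 2 lands with bottom-row=3; cleared 0 line(s) (total 0); column heights now [0 0 4 4 5], max=5
Drop 3: S rot3 at col 0 lands with bottom-row=0; cleared 0 line(s) (total 0); column heights now [3 2 4 4 5], max=5
Drop 4: O rot3 at col 0 lands with bottom-row=3; cleared 1 line(s) (total 1); column heights now [4 4 3 2 4], max=4
Test piece T rot1 at col 1 (width 2): heights before test = [4 4 3 2 4]; fits = False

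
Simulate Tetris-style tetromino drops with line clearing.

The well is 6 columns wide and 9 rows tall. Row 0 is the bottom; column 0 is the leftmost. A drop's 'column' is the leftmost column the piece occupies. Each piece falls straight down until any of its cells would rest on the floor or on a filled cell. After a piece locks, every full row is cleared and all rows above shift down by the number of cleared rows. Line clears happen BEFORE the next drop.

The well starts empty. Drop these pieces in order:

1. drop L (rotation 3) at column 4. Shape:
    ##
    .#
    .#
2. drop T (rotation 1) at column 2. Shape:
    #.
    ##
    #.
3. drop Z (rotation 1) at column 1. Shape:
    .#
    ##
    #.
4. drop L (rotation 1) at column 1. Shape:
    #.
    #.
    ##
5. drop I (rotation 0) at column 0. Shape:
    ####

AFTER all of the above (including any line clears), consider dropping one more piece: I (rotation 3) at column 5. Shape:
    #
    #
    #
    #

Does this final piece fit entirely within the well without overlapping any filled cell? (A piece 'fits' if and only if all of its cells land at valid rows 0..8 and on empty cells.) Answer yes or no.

Answer: yes

Derivation:
Drop 1: L rot3 at col 4 lands with bottom-row=0; cleared 0 line(s) (total 0); column heights now [0 0 0 0 3 3], max=3
Drop 2: T rot1 at col 2 lands with bottom-row=0; cleared 0 line(s) (total 0); column heights now [0 0 3 2 3 3], max=3
Drop 3: Z rot1 at col 1 lands with bottom-row=2; cleared 0 line(s) (total 0); column heights now [0 4 5 2 3 3], max=5
Drop 4: L rot1 at col 1 lands with bottom-row=5; cleared 0 line(s) (total 0); column heights now [0 8 6 2 3 3], max=8
Drop 5: I rot0 at col 0 lands with bottom-row=8; cleared 0 line(s) (total 0); column heights now [9 9 9 9 3 3], max=9
Test piece I rot3 at col 5 (width 1): heights before test = [9 9 9 9 3 3]; fits = True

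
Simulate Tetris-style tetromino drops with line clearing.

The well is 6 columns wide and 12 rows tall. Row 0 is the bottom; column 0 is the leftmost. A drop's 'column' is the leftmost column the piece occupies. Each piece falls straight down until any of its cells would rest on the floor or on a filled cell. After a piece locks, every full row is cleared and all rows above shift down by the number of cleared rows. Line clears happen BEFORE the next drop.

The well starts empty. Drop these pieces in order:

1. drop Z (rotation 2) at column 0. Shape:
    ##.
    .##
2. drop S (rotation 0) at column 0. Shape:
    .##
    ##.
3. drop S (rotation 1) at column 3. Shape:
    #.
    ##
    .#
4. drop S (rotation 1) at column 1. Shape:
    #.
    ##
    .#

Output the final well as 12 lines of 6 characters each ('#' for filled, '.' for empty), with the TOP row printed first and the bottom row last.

Answer: ......
......
......
......
......
.#....
.##...
..#...
.##...
##.#..
##.##.
.##.#.

Derivation:
Drop 1: Z rot2 at col 0 lands with bottom-row=0; cleared 0 line(s) (total 0); column heights now [2 2 1 0 0 0], max=2
Drop 2: S rot0 at col 0 lands with bottom-row=2; cleared 0 line(s) (total 0); column heights now [3 4 4 0 0 0], max=4
Drop 3: S rot1 at col 3 lands with bottom-row=0; cleared 0 line(s) (total 0); column heights now [3 4 4 3 2 0], max=4
Drop 4: S rot1 at col 1 lands with bottom-row=4; cleared 0 line(s) (total 0); column heights now [3 7 6 3 2 0], max=7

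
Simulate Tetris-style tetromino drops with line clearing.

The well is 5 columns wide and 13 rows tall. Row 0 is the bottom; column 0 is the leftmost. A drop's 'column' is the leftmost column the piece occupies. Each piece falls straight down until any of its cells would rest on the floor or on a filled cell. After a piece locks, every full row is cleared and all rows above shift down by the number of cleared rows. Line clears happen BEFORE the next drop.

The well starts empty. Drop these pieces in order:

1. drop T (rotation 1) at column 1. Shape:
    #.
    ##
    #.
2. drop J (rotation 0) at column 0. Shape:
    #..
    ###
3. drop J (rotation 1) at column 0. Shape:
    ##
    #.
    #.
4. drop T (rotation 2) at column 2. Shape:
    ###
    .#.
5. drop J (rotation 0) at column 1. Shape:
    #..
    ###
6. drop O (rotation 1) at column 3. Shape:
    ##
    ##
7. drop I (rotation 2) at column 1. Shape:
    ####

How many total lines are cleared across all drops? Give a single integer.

Drop 1: T rot1 at col 1 lands with bottom-row=0; cleared 0 line(s) (total 0); column heights now [0 3 2 0 0], max=3
Drop 2: J rot0 at col 0 lands with bottom-row=3; cleared 0 line(s) (total 0); column heights now [5 4 4 0 0], max=5
Drop 3: J rot1 at col 0 lands with bottom-row=5; cleared 0 line(s) (total 0); column heights now [8 8 4 0 0], max=8
Drop 4: T rot2 at col 2 lands with bottom-row=3; cleared 0 line(s) (total 0); column heights now [8 8 5 5 5], max=8
Drop 5: J rot0 at col 1 lands with bottom-row=8; cleared 0 line(s) (total 0); column heights now [8 10 9 9 5], max=10
Drop 6: O rot1 at col 3 lands with bottom-row=9; cleared 0 line(s) (total 0); column heights now [8 10 9 11 11], max=11
Drop 7: I rot2 at col 1 lands with bottom-row=11; cleared 0 line(s) (total 0); column heights now [8 12 12 12 12], max=12

Answer: 0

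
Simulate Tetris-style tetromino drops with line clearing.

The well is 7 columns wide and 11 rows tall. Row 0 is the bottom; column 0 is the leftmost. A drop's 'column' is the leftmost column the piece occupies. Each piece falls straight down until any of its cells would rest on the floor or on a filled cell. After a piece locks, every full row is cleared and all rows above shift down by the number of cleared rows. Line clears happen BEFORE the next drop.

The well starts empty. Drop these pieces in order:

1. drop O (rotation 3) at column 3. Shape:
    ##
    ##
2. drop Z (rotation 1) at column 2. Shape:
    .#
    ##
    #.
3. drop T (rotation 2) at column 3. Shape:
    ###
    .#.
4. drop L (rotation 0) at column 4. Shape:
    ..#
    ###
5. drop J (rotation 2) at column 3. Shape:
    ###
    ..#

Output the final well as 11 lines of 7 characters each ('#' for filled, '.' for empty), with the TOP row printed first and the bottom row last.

Answer: .......
.......
.......
...###.
.....##
....###
...###.
...##..
..##...
..###..
...##..

Derivation:
Drop 1: O rot3 at col 3 lands with bottom-row=0; cleared 0 line(s) (total 0); column heights now [0 0 0 2 2 0 0], max=2
Drop 2: Z rot1 at col 2 lands with bottom-row=1; cleared 0 line(s) (total 0); column heights now [0 0 3 4 2 0 0], max=4
Drop 3: T rot2 at col 3 lands with bottom-row=3; cleared 0 line(s) (total 0); column heights now [0 0 3 5 5 5 0], max=5
Drop 4: L rot0 at col 4 lands with bottom-row=5; cleared 0 line(s) (total 0); column heights now [0 0 3 5 6 6 7], max=7
Drop 5: J rot2 at col 3 lands with bottom-row=6; cleared 0 line(s) (total 0); column heights now [0 0 3 8 8 8 7], max=8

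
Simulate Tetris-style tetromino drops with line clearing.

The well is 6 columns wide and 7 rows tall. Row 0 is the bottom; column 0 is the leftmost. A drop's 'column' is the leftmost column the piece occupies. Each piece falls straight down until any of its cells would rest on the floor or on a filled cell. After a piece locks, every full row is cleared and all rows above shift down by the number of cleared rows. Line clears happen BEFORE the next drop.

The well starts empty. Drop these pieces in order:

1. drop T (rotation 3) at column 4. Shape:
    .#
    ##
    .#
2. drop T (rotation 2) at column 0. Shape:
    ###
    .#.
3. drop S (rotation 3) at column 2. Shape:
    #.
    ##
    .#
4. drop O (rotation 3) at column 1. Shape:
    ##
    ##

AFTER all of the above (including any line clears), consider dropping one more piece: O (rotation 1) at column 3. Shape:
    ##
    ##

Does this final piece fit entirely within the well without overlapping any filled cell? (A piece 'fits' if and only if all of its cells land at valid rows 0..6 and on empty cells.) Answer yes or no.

Answer: yes

Derivation:
Drop 1: T rot3 at col 4 lands with bottom-row=0; cleared 0 line(s) (total 0); column heights now [0 0 0 0 2 3], max=3
Drop 2: T rot2 at col 0 lands with bottom-row=0; cleared 0 line(s) (total 0); column heights now [2 2 2 0 2 3], max=3
Drop 3: S rot3 at col 2 lands with bottom-row=1; cleared 1 line(s) (total 1); column heights now [0 1 3 2 0 2], max=3
Drop 4: O rot3 at col 1 lands with bottom-row=3; cleared 0 line(s) (total 1); column heights now [0 5 5 2 0 2], max=5
Test piece O rot1 at col 3 (width 2): heights before test = [0 5 5 2 0 2]; fits = True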